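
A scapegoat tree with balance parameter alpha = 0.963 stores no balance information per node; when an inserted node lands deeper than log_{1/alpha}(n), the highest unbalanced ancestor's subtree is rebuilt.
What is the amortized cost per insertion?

Search/insert path is O(log n). A rebuild of a subtree of size s costs O(s), but with alpha = 0.963 at least Omega(s) insertions must have occurred in that subtree since its last rebuild. Charging O(1) of the rebuild to each such insertion gives O(log n) amortized.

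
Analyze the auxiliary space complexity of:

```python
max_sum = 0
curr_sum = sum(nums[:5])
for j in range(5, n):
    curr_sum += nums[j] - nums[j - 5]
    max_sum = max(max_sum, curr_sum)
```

Space complexity: O(1).
Only a constant amount of auxiliary storage is used; nothing grows with n.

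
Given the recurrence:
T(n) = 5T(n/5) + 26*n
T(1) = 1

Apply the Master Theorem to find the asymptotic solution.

a=5, b=5, f(n)=26*n. log_5(5) = 1. Case 2: T(n) = O(n log n).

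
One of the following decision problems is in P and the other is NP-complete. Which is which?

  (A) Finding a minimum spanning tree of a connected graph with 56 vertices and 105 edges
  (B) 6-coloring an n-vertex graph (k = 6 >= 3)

(A) is P: Kruskal's / Prim's algorithms run in polynomial time.
(B) is NP-complete: graph k-coloring for k>=3 is NP-complete by reduction from 3-SAT.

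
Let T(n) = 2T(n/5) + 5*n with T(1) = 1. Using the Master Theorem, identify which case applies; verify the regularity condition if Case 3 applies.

a=2, b=5, f(n)=5*n.
log_5(2) = 0.4307 < 1.
f(n) = Omega(n^(0.4307+epsilon)) for some epsilon > 0, so Case 3 is the candidate.
Regularity: a*f(n/b) = 2*5*(n/5)^1 = (2/5)*5*n^1 <= c*f(n) with c = 2/5 < 1. Satisfied.
Case 3: T(n) = Theta(n).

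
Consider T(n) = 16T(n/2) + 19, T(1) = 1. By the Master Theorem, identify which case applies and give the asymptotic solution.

a=16, b=2, f(n)=19.
log_2(16) = 4 > 0.
Since f(n) = O(n^0) is polynomially smaller than n^4, Case 1 applies.
T(n) = Theta(n^4).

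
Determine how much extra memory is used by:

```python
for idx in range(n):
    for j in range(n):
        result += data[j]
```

Space complexity: O(1).
Only a constant amount of auxiliary storage is used; nothing grows with n.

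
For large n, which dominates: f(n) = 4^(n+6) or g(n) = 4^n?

f(n) = 4^(n+6) and g(n) = 4^n are Theta of each other: 4^(n+6) = 4^6 * 4^n = Theta(4^n).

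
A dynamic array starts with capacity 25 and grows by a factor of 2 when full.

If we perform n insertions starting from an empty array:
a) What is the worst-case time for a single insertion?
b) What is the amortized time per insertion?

(a) Worst-case single insertion: O(n) -- when the array is full at capacity c, the resize copies all c elements, and c can be Theta(n).
(b) Resizes happen at sizes 25, 50, 100, ... Total copy cost for n insertions: 25 + 50 + ... = O(n) (geometric series with ratio 1/2). Amortized cost per insertion: O(n)/n = O(1).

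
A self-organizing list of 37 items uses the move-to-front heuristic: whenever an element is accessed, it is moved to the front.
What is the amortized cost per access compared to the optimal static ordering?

With potential Phi = number of inversions between the MTF list and the optimal static list (at most C(37,2)), each access has amortized cost at most 2 * (cost under optimal static ordering). This is the move-to-front 2-competitiveness result.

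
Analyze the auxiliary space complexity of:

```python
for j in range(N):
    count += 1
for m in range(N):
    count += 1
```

Space complexity: O(1).
Only a constant amount of auxiliary storage is used; nothing grows with n.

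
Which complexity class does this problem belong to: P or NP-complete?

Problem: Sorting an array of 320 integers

This problem is in P: merge sort runs in O(n log n).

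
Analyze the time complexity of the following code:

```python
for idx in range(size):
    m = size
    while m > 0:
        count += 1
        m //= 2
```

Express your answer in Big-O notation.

Time complexity: O(n log n).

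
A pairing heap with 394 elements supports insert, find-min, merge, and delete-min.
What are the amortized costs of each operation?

Pairing heaps are self-adjusting heap-ordered trees. Insert and merge link two roots: O(1). Find-min reads the root: O(1). Delete-min removes the root, then pairs children in two passes; amortized cost is O(log 394) = O(log n).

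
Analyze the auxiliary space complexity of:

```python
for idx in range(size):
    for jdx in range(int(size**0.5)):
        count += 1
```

Space complexity: O(1).
Only a constant amount of auxiliary storage is used; nothing grows with n.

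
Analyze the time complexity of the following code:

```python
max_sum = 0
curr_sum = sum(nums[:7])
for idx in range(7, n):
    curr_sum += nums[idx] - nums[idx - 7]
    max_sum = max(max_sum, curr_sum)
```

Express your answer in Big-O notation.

Time complexity: O(n).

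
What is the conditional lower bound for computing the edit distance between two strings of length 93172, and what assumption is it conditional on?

Under SETH (the Strong Exponential Time Hypothesis), edit distance on length-93172 strings cannot be computed in O(n^(2-epsilon)) time for any epsilon > 0 (Backurs-Indyk). The reduction is from CNF-SAT via the orthogonal vectors problem.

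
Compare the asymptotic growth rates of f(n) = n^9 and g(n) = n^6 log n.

f(n) = n^9 grows faster: n^9 / (n^6 log n) = n^3/log n -> infinity.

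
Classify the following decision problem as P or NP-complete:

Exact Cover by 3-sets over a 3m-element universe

This problem is NP-complete: one of Karp's 21 NP-complete problems.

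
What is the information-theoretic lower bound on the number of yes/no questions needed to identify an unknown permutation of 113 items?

There are 113! = 22311927486598136465966070212187151182564399087952213171022161345724023063584214692821047352118139068425569179220877461124773845924561575264739138192463311667200000000000000000000000000 permutations. Each yes/no question gives at most 1 bit, so at least ceil(log_2(22311927486598136465966070212187151182564399087952213171022161345724023063584214692821047352118139068425569179220877461124773845924561575264739138192463311667200000000000000000000000000)) = 613 questions are needed.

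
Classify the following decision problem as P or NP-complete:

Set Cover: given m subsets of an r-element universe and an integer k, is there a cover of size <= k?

This problem is NP-complete: one of Karp's 21 NP-complete problems (with k part of the input).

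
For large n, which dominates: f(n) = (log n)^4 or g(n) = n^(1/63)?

g(n) = n^(1/63) grows faster: any positive power of n dominates any polylog.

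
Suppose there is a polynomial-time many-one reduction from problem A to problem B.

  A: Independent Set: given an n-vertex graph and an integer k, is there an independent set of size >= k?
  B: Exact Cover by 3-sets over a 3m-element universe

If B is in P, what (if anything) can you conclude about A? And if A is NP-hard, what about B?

A poly-time reduction A <=_p B means any A-instance can be transformed to a B-instance in poly time.
If B is in P: compose the reduction with B's poly-time algorithm to solve A in poly time, so A is in P.
If A is NP-hard: every NP problem reduces to A, which reduces to B; composing reductions, every NP problem reduces to B, so B is NP-hard.
(Here in fact A is NP-complete and B is NP-complete.)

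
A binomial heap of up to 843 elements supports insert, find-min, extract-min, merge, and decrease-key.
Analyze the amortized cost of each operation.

A binomial heap with n <= 843 elements has at most floor(log_2 843) + 1 = 10 trees. Using potential Phi = number of trees: Insert adds one tree, but cascading merges reduce count -- amortized O(1). Find-min reads the cached minimum pointer: O(1). Extract-min creates O(log n) new trees: O(log n). Merge combines tree lists: O(log n). Decrease-key sifts the element up its tree of height <= log n: O(log n).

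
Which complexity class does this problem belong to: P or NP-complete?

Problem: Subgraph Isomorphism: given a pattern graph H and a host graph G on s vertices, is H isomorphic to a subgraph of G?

This problem is NP-complete: generalizes Clique and Hamiltonian Path (pattern size is part of the input).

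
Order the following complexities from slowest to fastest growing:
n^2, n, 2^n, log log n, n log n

Ordered by growth rate: log log n < n < n log n < n^2 < 2^n.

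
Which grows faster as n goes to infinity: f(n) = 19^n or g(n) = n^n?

g(n) = n^n grows faster: n^n / 19^n = (n/19)^n -> infinity once n > 19.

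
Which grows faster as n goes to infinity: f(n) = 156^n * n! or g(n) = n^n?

f(n) = 156^n * n! grows faster: by Stirling n! ~ sqrt(2 pi n)(n/e)^n, so 156^n n! / n^n ~ (156/e)^n sqrt(2 pi n) -> infinity since 156/e > 1.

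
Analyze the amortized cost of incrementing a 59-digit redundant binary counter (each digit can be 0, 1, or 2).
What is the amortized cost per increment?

A redundant counter on 59 digits allows digit values 0, 1, 2. Increment adds 1 to the least significant digit and carries any 2 to a 0 plus +1 on the next digit. With potential Phi = (number of 2-digits), each increment does O(1) actual work plus a chain of carries, each of which decreases Phi by 1. Amortized O(1).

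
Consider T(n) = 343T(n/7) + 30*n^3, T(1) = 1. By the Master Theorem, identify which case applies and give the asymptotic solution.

a=343, b=7, f(n)=30*n^3.
log_7(343) = 3, so n^(log_b(a)) = n^3.
f(n) = Theta(n^3), so Case 2 applies.
T(n) = Theta(n^3 log n).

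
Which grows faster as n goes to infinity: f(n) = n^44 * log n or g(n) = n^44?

f(n) = n^44 * log n grows faster: extra log n factor -> infinity.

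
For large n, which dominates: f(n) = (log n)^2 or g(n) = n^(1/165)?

g(n) = n^(1/165) grows faster: any positive power of n dominates any polylog.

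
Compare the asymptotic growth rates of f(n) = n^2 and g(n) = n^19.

g(n) = n^19 grows faster: n^19/n^2 = n^17 -> infinity.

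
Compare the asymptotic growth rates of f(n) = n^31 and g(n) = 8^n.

g(n) = 8^n grows faster: any exponential with base > 1 dominates every polynomial.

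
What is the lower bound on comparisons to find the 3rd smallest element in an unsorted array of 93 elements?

Finding the 3rd smallest of 93 elements requires Omega(n) comparisons. Every element must participate in at least one comparison; otherwise it could be the 3rd smallest.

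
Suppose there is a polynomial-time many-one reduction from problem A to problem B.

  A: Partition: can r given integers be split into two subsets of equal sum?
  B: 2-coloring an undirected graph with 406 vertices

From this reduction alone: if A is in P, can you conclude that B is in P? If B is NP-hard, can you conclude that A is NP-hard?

A poly-time reduction A <=_p B transfers tractability DOWN (B easy => A easy) and hardness UP (A hard => B hard), not the reverse.
From A in P, the reduction alone does NOT give B in P: any problem in P trivially reduces to SAT, yet SAT is not known to be in P.
From B NP-hard, the reduction alone does NOT give A NP-hard: again, easy problems reduce to hard ones.
(Here in fact A is NP-complete and B is in P, so no such reduction is known -- its existence would imply P = NP; the analysis concerns only what the assumed reduction would or would not let you conclude.)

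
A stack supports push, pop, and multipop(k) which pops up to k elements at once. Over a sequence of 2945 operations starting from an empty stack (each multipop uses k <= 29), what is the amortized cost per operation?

Each element is pushed exactly once and popped at most once (whether by pop or as part of a multipop). So the total number of individual pops over the whole sequence is at most the number of pushes, which is at most 2945. Total work <= 2 * 2945, hence O(1) amortized per operation.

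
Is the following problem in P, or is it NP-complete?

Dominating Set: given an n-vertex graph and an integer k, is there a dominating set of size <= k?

This problem is NP-complete: reduces from Set Cover (with k part of the input).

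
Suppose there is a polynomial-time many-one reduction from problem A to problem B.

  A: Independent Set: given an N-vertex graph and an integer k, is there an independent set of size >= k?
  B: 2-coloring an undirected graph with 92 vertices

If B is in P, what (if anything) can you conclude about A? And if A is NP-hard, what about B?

A poly-time reduction A <=_p B means any A-instance can be transformed to a B-instance in poly time.
If B is in P: compose the reduction with B's poly-time algorithm to solve A in poly time, so A is in P.
If A is NP-hard: every NP problem reduces to A, which reduces to B; composing reductions, every NP problem reduces to B, so B is NP-hard.
(Here in fact A is NP-complete and B is in P, so no such reduction is known -- its existence would imply P = NP; the analysis concerns only what the assumed reduction would or would not let you conclude.)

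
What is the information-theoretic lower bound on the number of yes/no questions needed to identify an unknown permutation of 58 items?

There are 58! = 2350561331282878571829474910515074683828862318181142924420699914240000000000000 permutations. Each yes/no question gives at most 1 bit, so at least ceil(log_2(2350561331282878571829474910515074683828862318181142924420699914240000000000000)) = 261 questions are needed.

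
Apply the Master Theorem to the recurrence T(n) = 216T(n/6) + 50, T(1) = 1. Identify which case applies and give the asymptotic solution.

a=216, b=6, f(n)=50.
log_6(216) = 3 > 0.
Since f(n) = O(n^0) is polynomially smaller than n^3, Case 1 applies.
T(n) = Theta(n^3).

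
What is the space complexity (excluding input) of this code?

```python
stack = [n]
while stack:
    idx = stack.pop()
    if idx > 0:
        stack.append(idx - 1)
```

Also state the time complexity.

Space complexity: O(1).
Only a constant amount of auxiliary storage is used; nothing grows with n.
Time complexity: O(n).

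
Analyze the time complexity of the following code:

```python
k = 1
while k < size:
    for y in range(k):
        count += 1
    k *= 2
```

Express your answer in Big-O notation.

Time complexity: O(n).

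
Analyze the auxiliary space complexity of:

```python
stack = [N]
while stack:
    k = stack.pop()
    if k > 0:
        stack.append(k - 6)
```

Space complexity: O(1).
Only a constant amount of auxiliary storage is used; nothing grows with n.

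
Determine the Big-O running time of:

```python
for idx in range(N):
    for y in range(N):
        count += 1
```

Time complexity: O(n^2).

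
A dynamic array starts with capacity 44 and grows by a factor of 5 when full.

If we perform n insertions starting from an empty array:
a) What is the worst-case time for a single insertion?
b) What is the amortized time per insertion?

(a) Worst-case single insertion: O(n) -- when the array is full at capacity c, the resize copies all c elements, and c can be Theta(n).
(b) Resizes happen at sizes 44, 220, 1100, ... Total copy cost for n insertions: 44 + 220 + ... = O(n) (geometric series with ratio 1/5). Amortized cost per insertion: O(n)/n = O(1).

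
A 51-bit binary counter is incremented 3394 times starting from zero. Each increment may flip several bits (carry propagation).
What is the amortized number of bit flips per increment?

Bit i flips on every 2^i-th increment, so over 3394 increments bit i flips floor(3394/2^i) times. Summing over i: total flips < 2 * 3394. Amortized: < 2 = O(1) per increment.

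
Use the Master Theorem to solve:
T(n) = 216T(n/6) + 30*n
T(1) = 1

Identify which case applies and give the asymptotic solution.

a=216, b=6, f(n)=30*n.
log_6(216) = 3 > 1.
Since f(n) = O(n^1) is polynomially smaller than n^3, Case 1 applies.
T(n) = Theta(n^3).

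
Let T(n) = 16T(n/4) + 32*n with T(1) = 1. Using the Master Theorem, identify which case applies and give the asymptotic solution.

a=16, b=4, f(n)=32*n.
log_4(16) = 2 > 1.
Since f(n) = O(n^1) is polynomially smaller than n^2, Case 1 applies.
T(n) = Theta(n^2).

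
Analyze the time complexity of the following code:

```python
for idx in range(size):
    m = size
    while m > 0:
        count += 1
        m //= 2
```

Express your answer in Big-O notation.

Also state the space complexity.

Time complexity: O(n log n).
Space complexity: O(1).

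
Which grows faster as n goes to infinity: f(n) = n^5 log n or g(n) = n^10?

g(n) = n^10 grows faster: n^10 / (n^5 log n) = n^5/log n -> infinity.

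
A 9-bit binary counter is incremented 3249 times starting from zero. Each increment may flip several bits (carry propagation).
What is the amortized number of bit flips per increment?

Bit i flips on every 2^i-th increment, so over 3249 increments bit i flips floor(3249/2^i) times. Summing over i: total flips < 2 * 3249. Amortized: < 2 = O(1) per increment.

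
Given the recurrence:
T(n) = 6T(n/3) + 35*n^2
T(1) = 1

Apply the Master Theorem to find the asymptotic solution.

a=6, b=3, f(n)=35*n^2. log_3(6) = 1.631 < 2. Case 3: T(n) = O(n^2).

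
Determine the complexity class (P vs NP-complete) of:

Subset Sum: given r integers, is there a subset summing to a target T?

This problem is NP-complete: one of Karp's 21 NP-complete problems.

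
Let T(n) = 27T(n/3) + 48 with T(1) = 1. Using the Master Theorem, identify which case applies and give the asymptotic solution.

a=27, b=3, f(n)=48.
log_3(27) = 3 > 0.
Since f(n) = O(n^0) is polynomially smaller than n^3, Case 1 applies.
T(n) = Theta(n^3).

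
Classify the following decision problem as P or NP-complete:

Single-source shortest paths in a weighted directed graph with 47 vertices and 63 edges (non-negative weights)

This problem is in P: Dijkstra's algorithm runs in O((V+E) log V).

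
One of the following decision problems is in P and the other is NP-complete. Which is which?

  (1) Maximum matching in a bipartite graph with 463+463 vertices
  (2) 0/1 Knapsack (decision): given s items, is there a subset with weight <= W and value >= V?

(1) is P: Hopcroft-Karp runs in O(E sqrt(V)).
(2) is NP-complete: reduces from Subset Sum.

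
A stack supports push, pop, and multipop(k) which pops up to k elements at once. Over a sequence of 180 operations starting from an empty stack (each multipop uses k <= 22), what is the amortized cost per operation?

Each element is pushed exactly once and popped at most once (whether by pop or as part of a multipop). So the total number of individual pops over the whole sequence is at most the number of pushes, which is at most 180. Total work <= 2 * 180, hence O(1) amortized per operation.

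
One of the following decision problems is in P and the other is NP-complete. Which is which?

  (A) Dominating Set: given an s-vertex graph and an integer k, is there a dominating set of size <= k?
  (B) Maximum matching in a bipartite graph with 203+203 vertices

(A) is NP-complete: reduces from Set Cover (with k part of the input).
(B) is P: Hopcroft-Karp runs in O(E sqrt(V)).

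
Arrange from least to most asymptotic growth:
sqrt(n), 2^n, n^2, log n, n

Ordered by growth rate: log n < sqrt(n) < n < n^2 < 2^n.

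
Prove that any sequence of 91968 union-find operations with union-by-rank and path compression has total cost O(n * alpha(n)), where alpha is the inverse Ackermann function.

Using Tarjan's analysis with rank-based potential function. Union-by-rank keeps tree height O(log n). Path compression flattens paths during find. For n = 91968 operations, total cost is O(n * alpha(n)), effectively O(n) since alpha grows incredibly slowly.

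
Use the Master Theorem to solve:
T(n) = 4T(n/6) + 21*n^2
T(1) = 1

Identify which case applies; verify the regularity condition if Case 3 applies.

a=4, b=6, f(n)=21*n^2.
log_6(4) = 0.7737 < 2.
f(n) = Omega(n^(0.7737+epsilon)) for some epsilon > 0, so Case 3 is the candidate.
Regularity: a*f(n/b) = 4*21*(n/6)^2 = (4/36)*21*n^2 <= c*f(n) with c = 4/36 < 1. Satisfied.
Case 3: T(n) = Theta(n^2).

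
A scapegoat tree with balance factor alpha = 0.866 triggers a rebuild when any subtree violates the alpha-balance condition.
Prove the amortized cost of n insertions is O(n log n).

Define potential Phi = c * sum of |size(left(v)) - size(right(v))| over all nodes. An insertion at depth d costs O(d) = O(log n) and increases Phi by O(log n). When a rebuild of subtree of size s occurs, it costs O(s) but reduces Phi by Omega(s). With alpha = 0.866, between rebuilds Omega(s) insertions must occur. Amortized cost per insertion: O(log n).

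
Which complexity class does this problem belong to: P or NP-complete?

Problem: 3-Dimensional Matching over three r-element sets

This problem is NP-complete: one of Karp's 21 NP-complete problems.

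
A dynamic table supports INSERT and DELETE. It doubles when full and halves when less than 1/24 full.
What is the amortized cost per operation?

Using potential function Phi = |2*num_items - table_size| when load > 1/2, and Phi = table_size/2 - num_items otherwise. The gap of 1/24 vs 1/2 for shrinking prevents thrashing. Both insert and delete have O(1) amortized cost.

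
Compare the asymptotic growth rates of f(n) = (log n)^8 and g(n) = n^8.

g(n) = n^8 grows faster: any positive polynomial dominates any polylog.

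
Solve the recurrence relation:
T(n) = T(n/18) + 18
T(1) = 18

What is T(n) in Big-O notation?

Each step divides n by 18 and adds 18. After log_18(n) steps, T(n) = O(log n).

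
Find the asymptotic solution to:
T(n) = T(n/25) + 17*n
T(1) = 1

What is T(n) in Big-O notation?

Geometric series: 17*n*(1 + 1/25 + 1/25^2 + ...) = O(n). T(n) = O(n).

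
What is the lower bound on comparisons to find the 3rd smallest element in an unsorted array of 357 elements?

Finding the 3rd smallest of 357 elements requires Omega(n) comparisons. Every element must participate in at least one comparison; otherwise it could be the 3rd smallest.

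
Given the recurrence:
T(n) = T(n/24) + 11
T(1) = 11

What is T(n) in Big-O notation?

Each step divides n by 24 and adds 11. After log_24(n) steps, T(n) = O(log n).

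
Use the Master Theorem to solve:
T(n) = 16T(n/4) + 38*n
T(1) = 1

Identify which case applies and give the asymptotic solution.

a=16, b=4, f(n)=38*n.
log_4(16) = 2 > 1.
Since f(n) = O(n^1) is polynomially smaller than n^2, Case 1 applies.
T(n) = Theta(n^2).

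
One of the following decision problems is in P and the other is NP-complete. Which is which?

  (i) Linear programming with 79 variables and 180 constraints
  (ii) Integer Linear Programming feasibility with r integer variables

(i) is P: the ellipsoid and interior-point methods run in polynomial time.
(ii) is NP-complete: ILP feasibility is NP-complete (LP relaxation is in P).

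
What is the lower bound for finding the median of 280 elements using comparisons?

To find the median of 280 elements, every element must be compared at least once, so the lower bound is Omega(n). The BFPRT algorithm achieves O(n), making this tight.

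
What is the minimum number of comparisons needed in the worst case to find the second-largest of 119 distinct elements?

Lower bound: finding the max needs 119-1 comparisons. By the adversary weight-doubling argument, the max must personally win >= ceil(log_2(119)) = 7 comparisons; the 2nd-largest is among those 7 losers, needing 7-1 more comparisons. Total >= 119-1 + 7-1 = 124. A balanced knockout tournament achieves this.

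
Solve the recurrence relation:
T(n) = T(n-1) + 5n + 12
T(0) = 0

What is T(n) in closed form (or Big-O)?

Dominant term in sum is 5*sum(i, i=1..n) = 5*n*(n+1)/2 = O(n^2).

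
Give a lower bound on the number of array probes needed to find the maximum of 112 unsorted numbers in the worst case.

Adversary: any unprobed cell could hold a value larger than everything seen so far. If fewer than 112 cells are probed, the adversary places the max in an unprobed cell. So all 112 cells must be examined; together with 112-1 comparisons this is tight.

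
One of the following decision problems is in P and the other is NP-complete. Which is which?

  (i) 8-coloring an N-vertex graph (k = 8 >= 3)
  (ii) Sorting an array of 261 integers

(i) is NP-complete: graph k-coloring for k>=3 is NP-complete by reduction from 3-SAT.
(ii) is P: merge sort runs in O(n log n).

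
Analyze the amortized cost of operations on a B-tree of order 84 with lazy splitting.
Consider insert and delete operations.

In a B-tree of order 84, a node splits when it has 84 keys. With lazy splitting, we use potential Phi = number of full nodes + number of near-empty nodes. Each split costs O(1) but reduces potential. Between splits, at least 42 insertions must occur in that node. Amortized structural cost is O(1) per operation, plus O(log_84 n) traversal.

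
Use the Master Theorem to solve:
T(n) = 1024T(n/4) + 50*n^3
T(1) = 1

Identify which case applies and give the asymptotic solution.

a=1024, b=4, f(n)=50*n^3.
log_4(1024) = 5 > 3.
Since f(n) = O(n^3) is polynomially smaller than n^5, Case 1 applies.
T(n) = Theta(n^5).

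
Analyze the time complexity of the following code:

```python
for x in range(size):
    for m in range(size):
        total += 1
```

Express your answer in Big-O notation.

Time complexity: O(n^2).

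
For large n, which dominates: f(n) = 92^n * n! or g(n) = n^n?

f(n) = 92^n * n! grows faster: by Stirling n! ~ sqrt(2 pi n)(n/e)^n, so 92^n n! / n^n ~ (92/e)^n sqrt(2 pi n) -> infinity since 92/e > 1.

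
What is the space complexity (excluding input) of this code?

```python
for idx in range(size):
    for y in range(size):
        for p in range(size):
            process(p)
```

Space complexity: O(1).
Only a constant amount of auxiliary storage is used; nothing grows with n.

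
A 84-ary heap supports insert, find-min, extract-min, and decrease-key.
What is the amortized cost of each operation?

The 84-ary heap has height O(log_84 n). Insert sifts up: O(log_84 n). Find-min reads the root: O(1). Extract-min sifts down comparing 84 children per level: O(84 * log_84 n). Decrease-key sifts up: O(log_84 n).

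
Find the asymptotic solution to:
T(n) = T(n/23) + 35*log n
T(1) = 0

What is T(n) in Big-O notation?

Each of the log_23(n) levels adds O(log n). T(n) = O(log^2 n).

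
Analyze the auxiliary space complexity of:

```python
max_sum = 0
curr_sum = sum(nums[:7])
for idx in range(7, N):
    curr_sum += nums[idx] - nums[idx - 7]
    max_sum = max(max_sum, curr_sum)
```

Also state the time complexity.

Space complexity: O(1).
Only a constant amount of auxiliary storage is used; nothing grows with n.
Time complexity: O(n).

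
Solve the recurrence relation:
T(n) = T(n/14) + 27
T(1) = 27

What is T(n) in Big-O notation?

Each step divides n by 14 and adds 27. After log_14(n) steps, T(n) = O(log n).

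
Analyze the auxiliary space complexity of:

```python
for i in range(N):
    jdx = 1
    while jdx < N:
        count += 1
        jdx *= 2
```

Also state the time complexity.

Space complexity: O(1).
Only a constant amount of auxiliary storage is used; nothing grows with n.
Time complexity: O(n log n).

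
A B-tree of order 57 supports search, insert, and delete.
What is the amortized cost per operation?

B-tree of order 57 has height O(log_57 n). Each operation traverses the tree height. Splits during insert and merges during delete are O(1) each and occur at most once per level. Total cost per operation: O(log_57 n).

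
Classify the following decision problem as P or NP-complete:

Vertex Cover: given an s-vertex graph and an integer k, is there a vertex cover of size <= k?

This problem is NP-complete: one of Karp's 21 NP-complete problems (with k part of the input; for any fixed constant k it is in P).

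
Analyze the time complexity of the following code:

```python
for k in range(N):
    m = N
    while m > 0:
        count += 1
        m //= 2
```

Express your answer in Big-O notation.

Time complexity: O(n log n).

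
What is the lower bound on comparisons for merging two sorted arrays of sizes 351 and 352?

Adversary argument: with sizes 351 and 352 (differing by at most 1), interleave the two arrays so that every consecutive pair in the output comes from different inputs. Then each of the 702 adjacent output pairs must be directly compared, or the algorithm cannot determine their relative order. So 702 comparisons are necessary; standard merge achieves this.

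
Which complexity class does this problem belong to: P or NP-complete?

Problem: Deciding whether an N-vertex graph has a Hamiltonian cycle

This problem is NP-complete: one of Karp's 21 NP-complete problems.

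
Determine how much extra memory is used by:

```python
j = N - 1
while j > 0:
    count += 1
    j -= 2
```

Space complexity: O(1).
Only a constant amount of auxiliary storage is used; nothing grows with n.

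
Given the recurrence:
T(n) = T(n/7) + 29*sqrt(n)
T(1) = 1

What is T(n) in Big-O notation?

Each level contributes sqrt(n/7^k). Geometric series with ratio 1/sqrt(7) < 1 sums to O(sqrt(n)).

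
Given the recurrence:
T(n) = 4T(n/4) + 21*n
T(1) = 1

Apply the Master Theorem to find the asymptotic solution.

a=4, b=4, f(n)=21*n. log_4(4) = 1. Case 2: T(n) = O(n log n).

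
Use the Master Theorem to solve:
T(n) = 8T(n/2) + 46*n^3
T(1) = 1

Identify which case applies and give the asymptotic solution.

a=8, b=2, f(n)=46*n^3.
log_2(8) = 3, so n^(log_b(a)) = n^3.
f(n) = Theta(n^3), so Case 2 applies.
T(n) = Theta(n^3 log n).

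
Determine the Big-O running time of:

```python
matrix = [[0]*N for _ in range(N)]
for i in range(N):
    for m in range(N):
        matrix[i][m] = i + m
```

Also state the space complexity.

Time complexity: O(n^2).
Space complexity: O(n^2).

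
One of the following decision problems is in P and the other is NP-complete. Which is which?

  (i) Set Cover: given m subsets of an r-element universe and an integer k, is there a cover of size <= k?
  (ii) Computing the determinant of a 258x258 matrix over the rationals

(i) is NP-complete: one of Karp's 21 NP-complete problems (with k part of the input).
(ii) is P: Gaussian elimination runs in O(n^3).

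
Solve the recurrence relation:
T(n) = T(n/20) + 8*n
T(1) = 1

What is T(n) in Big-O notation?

Geometric series: 8*n*(1 + 1/20 + 1/20^2 + ...) = O(n). T(n) = O(n).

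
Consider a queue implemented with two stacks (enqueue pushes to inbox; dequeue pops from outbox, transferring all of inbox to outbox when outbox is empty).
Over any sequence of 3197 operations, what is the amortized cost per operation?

Each element is pushed to inbox once, popped once, pushed to outbox once, and popped once: 4 unit operations over its lifetime. Over 3197 operations the total work is O(3197). Amortized O(1) per enqueue/dequeue.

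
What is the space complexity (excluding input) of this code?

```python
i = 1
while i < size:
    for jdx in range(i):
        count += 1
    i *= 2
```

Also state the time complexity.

Space complexity: O(1).
Only a constant amount of auxiliary storage is used; nothing grows with n.
Time complexity: O(n).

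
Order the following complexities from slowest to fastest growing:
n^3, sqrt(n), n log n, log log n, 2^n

Ordered by growth rate: log log n < sqrt(n) < n log n < n^3 < 2^n.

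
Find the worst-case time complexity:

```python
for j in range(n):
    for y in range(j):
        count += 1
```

Time complexity: O(n^2).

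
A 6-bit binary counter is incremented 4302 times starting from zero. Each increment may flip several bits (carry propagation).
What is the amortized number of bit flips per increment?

Bit i flips on every 2^i-th increment, so over 4302 increments bit i flips floor(4302/2^i) times. Summing over i: total flips < 2 * 4302. Amortized: < 2 = O(1) per increment.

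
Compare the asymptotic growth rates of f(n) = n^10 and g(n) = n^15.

g(n) = n^15 grows faster: n^15/n^10 = n^5 -> infinity.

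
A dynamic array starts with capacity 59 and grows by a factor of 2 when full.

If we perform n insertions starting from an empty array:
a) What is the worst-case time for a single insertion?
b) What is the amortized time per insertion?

(a) Worst-case single insertion: O(n) -- when the array is full at capacity c, the resize copies all c elements, and c can be Theta(n).
(b) Resizes happen at sizes 59, 118, 236, ... Total copy cost for n insertions: 59 + 118 + ... = O(n) (geometric series with ratio 1/2). Amortized cost per insertion: O(n)/n = O(1).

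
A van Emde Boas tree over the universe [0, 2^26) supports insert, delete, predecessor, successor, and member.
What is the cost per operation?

vEB recursively partitions [0, 67108864) into sqrt(u) clusters of size sqrt(u). Each operation recurses into either one cluster or the summary, never both: T(u) = T(sqrt(u)) + O(1) => T(u) = O(log log u) = O(log 26). This is worst-case, not just amortized.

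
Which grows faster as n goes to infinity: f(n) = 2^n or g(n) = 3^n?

g(n) = 3^n grows faster: (3/2)^n -> infinity since 3/2 > 1.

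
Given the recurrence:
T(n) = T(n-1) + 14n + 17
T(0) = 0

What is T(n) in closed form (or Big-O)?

Dominant term in sum is 14*sum(i, i=1..n) = 14*n*(n+1)/2 = O(n^2).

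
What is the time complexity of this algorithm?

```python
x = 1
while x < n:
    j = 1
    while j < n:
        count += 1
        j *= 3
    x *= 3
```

Time complexity: O(log^2 n).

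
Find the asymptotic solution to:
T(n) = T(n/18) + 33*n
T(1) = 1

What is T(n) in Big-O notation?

Geometric series: 33*n*(1 + 1/18 + 1/18^2 + ...) = O(n). T(n) = O(n).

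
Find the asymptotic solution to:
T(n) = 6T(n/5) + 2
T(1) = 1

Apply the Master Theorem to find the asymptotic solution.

a=6, b=5, f(n)=2. log_5(6) = 1.113. Case 1 of Master Theorem: T(n) = O(n^1.113).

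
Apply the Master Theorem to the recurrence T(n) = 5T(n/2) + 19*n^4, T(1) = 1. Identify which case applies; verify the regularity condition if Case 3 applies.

a=5, b=2, f(n)=19*n^4.
log_2(5) = 2.322 < 4.
f(n) = Omega(n^(2.322+epsilon)) for some epsilon > 0, so Case 3 is the candidate.
Regularity: a*f(n/b) = 5*19*(n/2)^4 = (5/16)*19*n^4 <= c*f(n) with c = 5/16 < 1. Satisfied.
Case 3: T(n) = Theta(n^4).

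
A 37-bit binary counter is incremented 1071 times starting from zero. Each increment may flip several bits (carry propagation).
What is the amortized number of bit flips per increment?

Bit i flips on every 2^i-th increment, so over 1071 increments bit i flips floor(1071/2^i) times. Summing over i: total flips < 2 * 1071. Amortized: < 2 = O(1) per increment.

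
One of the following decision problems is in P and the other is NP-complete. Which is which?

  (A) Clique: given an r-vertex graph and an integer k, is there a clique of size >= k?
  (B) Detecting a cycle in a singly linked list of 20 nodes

(A) is NP-complete: complement of Independent Set / Vertex Cover (with k part of the input).
(B) is P: Floyd's tortoise-and-hare runs in O(n) time, O(1) space.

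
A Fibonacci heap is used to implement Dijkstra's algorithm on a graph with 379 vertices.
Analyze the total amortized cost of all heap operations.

Dijkstra performs 379 insert, 379 extract-min, and at most E decrease-key operations. With Fibonacci heap: insert O(1) amortized, extract-min O(log n) amortized, decrease-key O(1) amortized. Total with n = 379: O(n * 1 + n * log n + E * 1) = O(n log n + E).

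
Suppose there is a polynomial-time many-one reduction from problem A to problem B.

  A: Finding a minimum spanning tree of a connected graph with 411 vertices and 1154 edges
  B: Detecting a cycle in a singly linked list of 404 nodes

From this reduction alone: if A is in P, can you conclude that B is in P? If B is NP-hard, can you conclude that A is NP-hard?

A poly-time reduction A <=_p B transfers tractability DOWN (B easy => A easy) and hardness UP (A hard => B hard), not the reverse.
From A in P, the reduction alone does NOT give B in P: any problem in P trivially reduces to SAT, yet SAT is not known to be in P.
From B NP-hard, the reduction alone does NOT give A NP-hard: again, easy problems reduce to hard ones.
(Here in fact A is P and B is P.)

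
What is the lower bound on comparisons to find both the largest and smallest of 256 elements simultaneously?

Pair elements first (floor(256/2) comparisons), then find max among winners and min among losers. Total: ceil(3*256/2) - 2 = 382 comparisons.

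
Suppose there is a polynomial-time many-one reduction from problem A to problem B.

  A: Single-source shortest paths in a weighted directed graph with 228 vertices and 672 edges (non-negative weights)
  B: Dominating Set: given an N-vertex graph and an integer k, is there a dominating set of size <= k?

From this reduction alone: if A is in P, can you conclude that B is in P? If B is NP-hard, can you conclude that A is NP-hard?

A poly-time reduction A <=_p B transfers tractability DOWN (B easy => A easy) and hardness UP (A hard => B hard), not the reverse.
From A in P, the reduction alone does NOT give B in P: any problem in P trivially reduces to SAT, yet SAT is not known to be in P.
From B NP-hard, the reduction alone does NOT give A NP-hard: again, easy problems reduce to hard ones.
(Here in fact A is P and B is NP-complete.)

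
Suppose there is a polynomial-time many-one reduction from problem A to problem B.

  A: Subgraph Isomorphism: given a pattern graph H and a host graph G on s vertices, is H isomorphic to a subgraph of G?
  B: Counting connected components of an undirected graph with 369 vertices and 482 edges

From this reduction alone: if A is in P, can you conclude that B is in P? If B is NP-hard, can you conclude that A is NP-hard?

A poly-time reduction A <=_p B transfers tractability DOWN (B easy => A easy) and hardness UP (A hard => B hard), not the reverse.
From A in P, the reduction alone does NOT give B in P: any problem in P trivially reduces to SAT, yet SAT is not known to be in P.
From B NP-hard, the reduction alone does NOT give A NP-hard: again, easy problems reduce to hard ones.
(Here in fact A is NP-complete and B is in P, so no such reduction is known -- its existence would imply P = NP; the analysis concerns only what the assumed reduction would or would not let you conclude.)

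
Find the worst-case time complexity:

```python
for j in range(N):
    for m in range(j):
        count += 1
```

Time complexity: O(n^2).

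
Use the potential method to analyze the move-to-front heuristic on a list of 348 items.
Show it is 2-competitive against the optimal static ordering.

Let Phi = number of inversions between the MTF list and the optimal static list (0 <= Phi <= C(348,2)). Accessing an element at MTF position k and optimal position j: the move-to-front destroys all k-1 inversions in front of it that are not in front in optimal (>= k-j of them) and creates at most j-1 new ones. Amortized cost <= k + (j-1) - (k-j) = 2j - 1 <= 2 * optimal cost.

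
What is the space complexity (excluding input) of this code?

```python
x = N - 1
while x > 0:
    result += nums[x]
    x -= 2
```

Space complexity: O(1).
Only a constant amount of auxiliary storage is used; nothing grows with n.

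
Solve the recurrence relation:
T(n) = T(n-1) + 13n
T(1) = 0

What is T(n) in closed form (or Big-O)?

Unrolling: T(n) = 0 + 13*(2 + 3 + ... + n) = 0 + 13*(n(n+1)/2 - 1) = O(n^2).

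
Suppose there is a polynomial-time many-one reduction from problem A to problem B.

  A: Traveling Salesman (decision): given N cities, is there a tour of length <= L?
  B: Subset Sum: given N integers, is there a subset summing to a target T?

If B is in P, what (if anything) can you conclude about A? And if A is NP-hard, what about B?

A poly-time reduction A <=_p B means any A-instance can be transformed to a B-instance in poly time.
If B is in P: compose the reduction with B's poly-time algorithm to solve A in poly time, so A is in P.
If A is NP-hard: every NP problem reduces to A, which reduces to B; composing reductions, every NP problem reduces to B, so B is NP-hard.
(Here in fact A is NP-complete and B is NP-complete.)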